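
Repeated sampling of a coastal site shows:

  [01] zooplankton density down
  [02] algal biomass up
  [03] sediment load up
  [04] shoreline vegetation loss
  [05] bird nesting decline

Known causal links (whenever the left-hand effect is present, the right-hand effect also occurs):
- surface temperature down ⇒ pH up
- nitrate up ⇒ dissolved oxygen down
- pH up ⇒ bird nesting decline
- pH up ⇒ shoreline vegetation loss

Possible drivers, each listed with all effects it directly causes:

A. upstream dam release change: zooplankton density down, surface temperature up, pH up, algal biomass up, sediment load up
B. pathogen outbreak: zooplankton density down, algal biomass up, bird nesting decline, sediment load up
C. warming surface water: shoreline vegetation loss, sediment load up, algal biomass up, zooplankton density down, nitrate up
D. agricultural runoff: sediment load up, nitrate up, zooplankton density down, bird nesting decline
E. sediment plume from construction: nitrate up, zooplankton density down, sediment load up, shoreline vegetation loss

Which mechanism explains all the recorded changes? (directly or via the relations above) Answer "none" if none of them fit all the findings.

A

Per-candidate check:
(A) upstream dam release change — accounts for every observation (shoreline vegetation loss via pH up → shoreline vegetation loss)
(B) pathogen outbreak — does not account for shoreline vegetation loss
(C) warming surface water — does not account for bird nesting decline
(D) agricultural runoff — zooplankton density down ✓; algal biomass up ✗; sediment load up ✓; shoreline vegetation loss ✗; bird nesting decline ✓
(E) sediment plume from construction — zooplankton density down ✓; algal biomass up ✗; sediment load up ✓; shoreline vegetation loss ✓; bird nesting decline ✗
Only (A) is consistent with every observation.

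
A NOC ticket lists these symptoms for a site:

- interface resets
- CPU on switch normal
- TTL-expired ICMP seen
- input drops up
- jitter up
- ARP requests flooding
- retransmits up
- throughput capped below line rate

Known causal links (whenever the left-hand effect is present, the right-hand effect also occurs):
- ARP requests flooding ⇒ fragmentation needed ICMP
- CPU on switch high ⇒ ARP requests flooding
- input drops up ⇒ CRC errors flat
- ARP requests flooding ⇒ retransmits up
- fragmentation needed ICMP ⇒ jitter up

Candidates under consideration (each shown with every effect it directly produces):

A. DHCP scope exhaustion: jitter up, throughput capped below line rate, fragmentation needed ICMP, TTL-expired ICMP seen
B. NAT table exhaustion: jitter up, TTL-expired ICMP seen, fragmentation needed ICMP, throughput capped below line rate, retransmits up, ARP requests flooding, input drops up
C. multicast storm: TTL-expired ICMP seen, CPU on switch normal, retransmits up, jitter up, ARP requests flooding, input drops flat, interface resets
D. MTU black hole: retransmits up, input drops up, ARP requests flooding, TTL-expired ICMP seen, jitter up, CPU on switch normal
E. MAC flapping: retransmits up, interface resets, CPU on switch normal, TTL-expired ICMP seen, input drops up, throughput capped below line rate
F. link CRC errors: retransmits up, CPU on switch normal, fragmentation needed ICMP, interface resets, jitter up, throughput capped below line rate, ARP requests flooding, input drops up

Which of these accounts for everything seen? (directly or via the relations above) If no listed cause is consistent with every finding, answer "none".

none

Testing each hypothesis:
(A) DHCP scope exhaustion — does not account for interface resets, CPU on switch normal, input drops up, ARP requests flooding, retransmits up
(B) NAT table exhaustion — interface resets -; CPU on switch normal -; TTL-expired ICMP seen +; input drops up +; jitter up +; ARP requests flooding +; retransmits up +; throughput capped below line rate +
(C) multicast storm — fails on input drops up, throughput capped below line rate (predicts input drops flat, not input drops up)
(D) MTU black hole — interface resets -; CPU on switch normal +; TTL-expired ICMP seen +; input drops up +; jitter up +; ARP requests flooding +; retransmits up +; throughput capped below line rate -
(E) MAC flapping — interface resets +; CPU on switch normal +; TTL-expired ICMP seen +; input drops up +; jitter up -; ARP requests flooding -; retransmits up +; throughput capped below line rate +
(F) link CRC errors — interface resets +; CPU on switch normal +; TTL-expired ICMP seen -; input drops up +; jitter up +; ARP requests flooding +; retransmits up +; throughput capped below line rate +
No candidate is consistent with all observations.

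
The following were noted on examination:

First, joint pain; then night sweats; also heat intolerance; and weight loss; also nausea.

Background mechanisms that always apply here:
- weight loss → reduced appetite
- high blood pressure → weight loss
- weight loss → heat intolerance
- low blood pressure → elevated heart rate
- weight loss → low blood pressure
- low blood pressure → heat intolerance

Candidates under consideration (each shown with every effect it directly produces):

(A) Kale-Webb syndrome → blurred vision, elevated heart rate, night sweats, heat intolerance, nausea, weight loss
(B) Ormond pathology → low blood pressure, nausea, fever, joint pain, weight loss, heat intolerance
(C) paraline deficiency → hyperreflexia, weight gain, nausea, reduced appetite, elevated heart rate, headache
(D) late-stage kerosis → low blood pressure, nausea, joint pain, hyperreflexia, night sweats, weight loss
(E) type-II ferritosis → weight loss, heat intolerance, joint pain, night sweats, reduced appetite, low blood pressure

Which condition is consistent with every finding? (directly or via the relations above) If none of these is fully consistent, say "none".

D

For each candidate, compare predicted effects to what was observed:
(A) Kale-Webb syndrome — does not account for joint pain
(B) Ormond pathology — does not account for night sweats
(C) paraline deficiency — fails on joint pain, night sweats, heat intolerance, weight loss (predicts weight gain, not weight loss)
(D) late-stage kerosis — accounts for every observation (heat intolerance via low blood pressure → heat intolerance)
(E) type-II ferritosis — joint pain yes; night sweats yes; heat intolerance yes; weight loss yes; nausea NO
(D) is the only candidate with no mismatches.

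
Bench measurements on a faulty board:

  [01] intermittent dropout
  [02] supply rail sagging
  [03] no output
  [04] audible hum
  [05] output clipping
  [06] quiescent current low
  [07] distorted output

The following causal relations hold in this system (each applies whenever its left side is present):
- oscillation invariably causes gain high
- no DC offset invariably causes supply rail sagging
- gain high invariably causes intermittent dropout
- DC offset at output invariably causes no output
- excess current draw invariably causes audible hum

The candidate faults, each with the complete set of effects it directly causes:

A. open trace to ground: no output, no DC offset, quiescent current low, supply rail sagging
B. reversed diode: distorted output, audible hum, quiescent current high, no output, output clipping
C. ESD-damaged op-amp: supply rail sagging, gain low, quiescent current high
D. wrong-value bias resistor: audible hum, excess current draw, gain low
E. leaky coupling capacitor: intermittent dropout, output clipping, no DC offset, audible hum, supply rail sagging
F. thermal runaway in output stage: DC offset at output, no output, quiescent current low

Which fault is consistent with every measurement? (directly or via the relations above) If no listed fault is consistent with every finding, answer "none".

none

For each candidate, compare predicted effects to what was observed:
(A) open trace to ground — intermittent dropout ✗; supply rail sagging ✓; no output ✓; audible hum ✗; output clipping ✗; quiescent current low ✓; distorted output ✗
(B) reversed diode — fails on intermittent dropout, supply rail sagging, quiescent current low (predicts quiescent current high, not quiescent current low)
(C) ESD-damaged op-amp — fails on intermittent dropout, no output, audible hum, output clipping, quiescent current low, distorted output (predicts quiescent current high, not quiescent current low)
(D) wrong-value bias resistor — intermittent dropout ✗; supply rail sagging ✗; no output ✗; audible hum ✓; output clipping ✗; quiescent current low ✗; distorted output ✗
(E) leaky coupling capacitor — intermittent dropout ✓; supply rail sagging ✓; no output ✗; audible hum ✓; output clipping ✓; quiescent current low ✗; distorted output ✗
(F) thermal runaway in output stage — intermittent dropout ✗; supply rail sagging ✗; no output ✓; audible hum ✗; output clipping ✗; quiescent current low ✓; distorted output ✗
Every candidate fails on at least one observation.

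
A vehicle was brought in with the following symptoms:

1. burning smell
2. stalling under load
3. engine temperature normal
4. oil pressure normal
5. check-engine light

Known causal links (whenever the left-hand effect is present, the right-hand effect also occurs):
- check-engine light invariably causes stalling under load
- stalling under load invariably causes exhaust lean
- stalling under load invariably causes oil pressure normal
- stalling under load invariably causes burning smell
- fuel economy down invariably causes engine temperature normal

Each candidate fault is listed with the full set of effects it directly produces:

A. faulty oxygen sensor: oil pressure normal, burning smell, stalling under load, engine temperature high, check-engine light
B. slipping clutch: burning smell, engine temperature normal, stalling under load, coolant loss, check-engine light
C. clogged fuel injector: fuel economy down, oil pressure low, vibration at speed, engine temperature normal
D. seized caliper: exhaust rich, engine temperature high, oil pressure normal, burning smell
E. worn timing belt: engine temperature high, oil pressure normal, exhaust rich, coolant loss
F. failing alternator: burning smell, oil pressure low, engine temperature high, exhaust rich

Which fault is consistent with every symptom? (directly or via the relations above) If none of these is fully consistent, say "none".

B

Checking each candidate against the observations:
(A) faulty oxygen sensor — burning smell +; stalling under load +; engine temperature normal -; oil pressure normal +; check-engine light +
(B) slipping clutch — accounts for every observation (oil pressure normal by stalling under load → oil pressure normal)
(C) clogged fuel injector — burning smell -; stalling under load -; engine temperature normal +; oil pressure normal -; check-engine light -
(D) seized caliper — burning smell +; stalling under load -; engine temperature normal -; oil pressure normal +; check-engine light -
(E) worn timing belt — burning smell -; stalling under load -; engine temperature normal -; oil pressure normal +; check-engine light -
(F) failing alternator — burning smell +; stalling under load -; engine temperature normal -; oil pressure normal -; check-engine light -
Only (B) is consistent with every observation.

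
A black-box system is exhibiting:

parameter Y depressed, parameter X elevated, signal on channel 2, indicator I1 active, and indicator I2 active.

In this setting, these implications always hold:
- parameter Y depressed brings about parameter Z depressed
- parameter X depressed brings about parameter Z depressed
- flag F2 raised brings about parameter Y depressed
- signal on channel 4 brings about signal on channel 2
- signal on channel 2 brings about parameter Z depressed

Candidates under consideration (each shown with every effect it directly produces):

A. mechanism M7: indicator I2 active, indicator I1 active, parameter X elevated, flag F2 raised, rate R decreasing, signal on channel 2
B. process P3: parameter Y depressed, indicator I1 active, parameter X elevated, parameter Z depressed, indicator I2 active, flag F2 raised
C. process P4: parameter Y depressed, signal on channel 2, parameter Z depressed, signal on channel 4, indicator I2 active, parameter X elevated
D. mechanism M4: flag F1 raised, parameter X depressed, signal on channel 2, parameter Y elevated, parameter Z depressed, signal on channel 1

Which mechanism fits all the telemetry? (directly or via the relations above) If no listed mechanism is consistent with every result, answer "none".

Checking each candidate against the observations:
(A) mechanism M7 — accounts for every observation (parameter Y depressed via flag F2 raised → parameter Y depressed)
(B) process P3 — parameter Y depressed yes; parameter X elevated yes; signal on channel 2 NO; indicator I1 active yes; indicator I2 active yes
(C) process P4 — parameter Y depressed yes; parameter X elevated yes; signal on channel 2 yes; indicator I1 active NO; indicator I2 active yes
(D) mechanism M4 — fails on parameter Y depressed, parameter X elevated, indicator I1 active, indicator I2 active (predicts parameter Y elevated, not parameter Y depressed; predicts parameter X depressed, not parameter X elevated)
(A) is the only candidate with no mismatches.

A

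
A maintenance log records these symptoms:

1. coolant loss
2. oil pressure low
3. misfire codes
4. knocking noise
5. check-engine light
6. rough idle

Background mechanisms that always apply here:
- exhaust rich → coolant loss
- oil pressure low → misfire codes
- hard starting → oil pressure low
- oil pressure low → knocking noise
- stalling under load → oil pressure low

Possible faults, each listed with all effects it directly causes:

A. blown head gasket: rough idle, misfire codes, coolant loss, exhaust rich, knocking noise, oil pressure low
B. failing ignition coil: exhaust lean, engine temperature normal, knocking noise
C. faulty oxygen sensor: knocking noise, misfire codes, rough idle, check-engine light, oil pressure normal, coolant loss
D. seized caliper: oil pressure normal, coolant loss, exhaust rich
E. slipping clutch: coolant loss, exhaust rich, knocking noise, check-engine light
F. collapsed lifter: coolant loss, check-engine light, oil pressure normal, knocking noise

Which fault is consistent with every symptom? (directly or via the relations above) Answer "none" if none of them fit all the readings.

Per-candidate check:
(A) blown head gasket — coolant loss ✓; oil pressure low ✓; misfire codes ✓; knocking noise ✓; check-engine light ✗; rough idle ✓
(B) failing ignition coil — coolant loss ✗; oil pressure low ✗; misfire codes ✗; knocking noise ✓; check-engine light ✗; rough idle ✗
(C) faulty oxygen sensor — coolant loss ✓; oil pressure low ✗; misfire codes ✓; knocking noise ✓; check-engine light ✓; rough idle ✓
(D) seized caliper — coolant loss ✓; oil pressure low ✗; misfire codes ✗; knocking noise ✗; check-engine light ✗; rough idle ✗
(E) slipping clutch — coolant loss ✓; oil pressure low ✗; misfire codes ✗; knocking noise ✓; check-engine light ✓; rough idle ✗
(F) collapsed lifter — fails on oil pressure low, misfire codes, rough idle (predicts oil pressure normal, not oil pressure low)
No candidate is consistent with all observations.

none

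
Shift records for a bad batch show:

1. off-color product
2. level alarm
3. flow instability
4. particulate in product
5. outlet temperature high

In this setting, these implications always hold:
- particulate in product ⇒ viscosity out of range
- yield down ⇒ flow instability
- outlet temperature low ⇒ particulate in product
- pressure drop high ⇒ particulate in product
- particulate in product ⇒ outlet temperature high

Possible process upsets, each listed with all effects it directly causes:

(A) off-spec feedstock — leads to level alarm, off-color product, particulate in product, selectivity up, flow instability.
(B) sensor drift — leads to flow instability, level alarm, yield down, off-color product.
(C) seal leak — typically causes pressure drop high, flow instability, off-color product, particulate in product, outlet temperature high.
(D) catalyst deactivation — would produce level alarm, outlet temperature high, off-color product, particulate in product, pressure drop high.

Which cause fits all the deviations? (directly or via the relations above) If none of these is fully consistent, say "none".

A

Per-candidate check:
(A) off-spec feedstock — off-color product +; level alarm +; flow instability +; particulate in product +; outlet temperature high + (via particulate in product → outlet temperature high)
(B) sensor drift — off-color product +; level alarm +; flow instability +; particulate in product -; outlet temperature high -
(C) seal leak — off-color product +; level alarm -; flow instability +; particulate in product +; outlet temperature high +
(D) catalyst deactivation — does not account for flow instability
(A) alone accounts for all the evidence.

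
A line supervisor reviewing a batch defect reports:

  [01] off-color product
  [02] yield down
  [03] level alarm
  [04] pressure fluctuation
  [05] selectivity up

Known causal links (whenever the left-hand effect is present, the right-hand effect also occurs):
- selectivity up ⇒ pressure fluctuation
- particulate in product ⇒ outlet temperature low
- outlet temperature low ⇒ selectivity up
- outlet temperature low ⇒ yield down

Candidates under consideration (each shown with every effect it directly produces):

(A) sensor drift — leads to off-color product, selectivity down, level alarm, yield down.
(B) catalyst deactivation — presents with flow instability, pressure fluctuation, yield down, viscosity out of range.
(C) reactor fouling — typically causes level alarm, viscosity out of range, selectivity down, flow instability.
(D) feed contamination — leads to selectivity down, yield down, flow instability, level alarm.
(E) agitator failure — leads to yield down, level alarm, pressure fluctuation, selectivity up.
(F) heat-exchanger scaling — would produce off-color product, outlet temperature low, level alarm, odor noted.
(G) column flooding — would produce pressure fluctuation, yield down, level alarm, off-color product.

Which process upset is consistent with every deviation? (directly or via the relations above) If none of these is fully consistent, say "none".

F

Checking each candidate against the observations:
(A) sensor drift — off-color product yes; yield down yes; level alarm yes; pressure fluctuation NO; selectivity up NO
(B) catalyst deactivation — off-color product NO; yield down yes; level alarm NO; pressure fluctuation yes; selectivity up NO
(C) reactor fouling — fails on off-color product, yield down, pressure fluctuation, selectivity up (predicts selectivity down, not selectivity up)
(D) feed contamination — fails on off-color product, pressure fluctuation, selectivity up (predicts selectivity down, not selectivity up)
(E) agitator failure — off-color product NO; yield down yes; level alarm yes; pressure fluctuation yes; selectivity up yes
(F) heat-exchanger scaling — accounts for every observation (yield down through outlet temperature low → yield down)
(G) column flooding — off-color product yes; yield down yes; level alarm yes; pressure fluctuation yes; selectivity up NO
(F) is the only candidate with no mismatches.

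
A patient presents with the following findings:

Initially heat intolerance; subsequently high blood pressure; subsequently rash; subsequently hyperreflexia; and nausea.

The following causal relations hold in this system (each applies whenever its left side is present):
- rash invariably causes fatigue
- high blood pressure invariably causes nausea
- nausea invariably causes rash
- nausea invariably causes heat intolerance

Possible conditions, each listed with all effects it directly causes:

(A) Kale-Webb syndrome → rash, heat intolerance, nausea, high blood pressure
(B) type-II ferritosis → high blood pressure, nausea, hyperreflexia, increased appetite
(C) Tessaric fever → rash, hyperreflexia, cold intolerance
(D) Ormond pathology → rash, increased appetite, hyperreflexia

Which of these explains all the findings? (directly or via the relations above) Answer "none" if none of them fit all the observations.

Checking each candidate against the observations:
(A) Kale-Webb syndrome — heat intolerance ✓; high blood pressure ✓; rash ✓; hyperreflexia ✗; nausea ✓
(B) type-II ferritosis — heat intolerance ✓ (through nausea → heat intolerance); high blood pressure ✓; rash ✓ (through nausea → rash); hyperreflexia ✓; nausea ✓
(C) Tessaric fever — fails on heat intolerance, high blood pressure, nausea (predicts cold intolerance, not heat intolerance)
(D) Ormond pathology — heat intolerance ✗; high blood pressure ✗; rash ✓; hyperreflexia ✓; nausea ✗
(B) alone accounts for all the evidence.

B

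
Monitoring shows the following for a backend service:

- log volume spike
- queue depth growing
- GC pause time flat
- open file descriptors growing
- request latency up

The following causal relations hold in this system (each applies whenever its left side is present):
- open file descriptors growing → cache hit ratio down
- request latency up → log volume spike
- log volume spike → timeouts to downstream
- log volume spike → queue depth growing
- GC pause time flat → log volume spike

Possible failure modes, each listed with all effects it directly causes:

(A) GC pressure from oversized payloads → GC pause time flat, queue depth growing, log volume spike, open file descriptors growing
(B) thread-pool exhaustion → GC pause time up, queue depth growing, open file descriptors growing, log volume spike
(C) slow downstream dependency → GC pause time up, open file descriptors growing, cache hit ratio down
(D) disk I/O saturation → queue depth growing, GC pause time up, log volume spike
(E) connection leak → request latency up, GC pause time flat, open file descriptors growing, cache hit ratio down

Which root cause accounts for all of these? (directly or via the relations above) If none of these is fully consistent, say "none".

Testing each hypothesis:
(A) GC pressure from oversized payloads — does not account for request latency up
(B) thread-pool exhaustion — log volume spike +; queue depth growing +; GC pause time flat -; open file descriptors growing +; request latency up -
(C) slow downstream dependency — fails on log volume spike, queue depth growing, GC pause time flat, request latency up (predicts GC pause time up, not GC pause time flat)
(D) disk I/O saturation — log volume spike +; queue depth growing +; GC pause time flat -; open file descriptors growing -; request latency up -
(E) connection leak — accounts for every observation (log volume spike through GC pause time flat → log volume spike)
(E) is the only candidate with no mismatches.

E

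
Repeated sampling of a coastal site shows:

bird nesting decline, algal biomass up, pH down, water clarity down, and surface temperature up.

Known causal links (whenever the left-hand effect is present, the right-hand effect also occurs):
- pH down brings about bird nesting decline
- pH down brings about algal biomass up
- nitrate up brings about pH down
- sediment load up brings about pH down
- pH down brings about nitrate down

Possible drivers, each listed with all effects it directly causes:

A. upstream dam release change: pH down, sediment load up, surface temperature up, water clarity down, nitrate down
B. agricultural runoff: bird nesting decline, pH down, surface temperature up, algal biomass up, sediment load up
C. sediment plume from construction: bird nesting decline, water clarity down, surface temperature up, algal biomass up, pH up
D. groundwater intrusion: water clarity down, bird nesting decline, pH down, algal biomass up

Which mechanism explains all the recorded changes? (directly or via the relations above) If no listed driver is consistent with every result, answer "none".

For each candidate, compare predicted effects to what was observed:
(A) upstream dam release change — accounts for every observation (bird nesting decline through pH down → bird nesting decline)
(B) agricultural runoff — bird nesting decline match; algal biomass up match; pH down match; water clarity down miss; surface temperature up match
(C) sediment plume from construction — fails on pH down (predicts pH up, not pH down)
(D) groundwater intrusion — bird nesting decline match; algal biomass up match; pH down match; water clarity down match; surface temperature up miss
(A) is the only candidate with no mismatches.

A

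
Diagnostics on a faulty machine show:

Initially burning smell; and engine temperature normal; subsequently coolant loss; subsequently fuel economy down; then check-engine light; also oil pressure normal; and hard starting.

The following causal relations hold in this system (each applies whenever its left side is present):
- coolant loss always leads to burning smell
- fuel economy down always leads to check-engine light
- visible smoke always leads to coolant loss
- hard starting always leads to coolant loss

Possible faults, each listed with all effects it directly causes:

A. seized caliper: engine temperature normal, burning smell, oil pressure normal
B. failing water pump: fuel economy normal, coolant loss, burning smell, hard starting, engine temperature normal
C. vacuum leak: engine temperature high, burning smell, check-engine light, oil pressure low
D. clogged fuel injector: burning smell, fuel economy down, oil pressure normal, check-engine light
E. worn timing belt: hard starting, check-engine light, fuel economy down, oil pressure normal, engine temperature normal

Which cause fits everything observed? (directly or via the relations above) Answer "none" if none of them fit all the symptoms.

E

Per-candidate check:
(A) seized caliper — burning smell ✓; engine temperature normal ✓; coolant loss ✗; fuel economy down ✗; check-engine light ✗; oil pressure normal ✓; hard starting ✗
(B) failing water pump — fails on fuel economy down, check-engine light, oil pressure normal (predicts fuel economy normal, not fuel economy down)
(C) vacuum leak — burning smell ✓; engine temperature normal ✗; coolant loss ✗; fuel economy down ✗; check-engine light ✓; oil pressure normal ✗; hard starting ✗
(D) clogged fuel injector — does not account for engine temperature normal, coolant loss, hard starting
(E) worn timing belt — accounts for every observation (burning smell through hard starting → coolant loss → burning smell)
(E) is the only candidate with no mismatches.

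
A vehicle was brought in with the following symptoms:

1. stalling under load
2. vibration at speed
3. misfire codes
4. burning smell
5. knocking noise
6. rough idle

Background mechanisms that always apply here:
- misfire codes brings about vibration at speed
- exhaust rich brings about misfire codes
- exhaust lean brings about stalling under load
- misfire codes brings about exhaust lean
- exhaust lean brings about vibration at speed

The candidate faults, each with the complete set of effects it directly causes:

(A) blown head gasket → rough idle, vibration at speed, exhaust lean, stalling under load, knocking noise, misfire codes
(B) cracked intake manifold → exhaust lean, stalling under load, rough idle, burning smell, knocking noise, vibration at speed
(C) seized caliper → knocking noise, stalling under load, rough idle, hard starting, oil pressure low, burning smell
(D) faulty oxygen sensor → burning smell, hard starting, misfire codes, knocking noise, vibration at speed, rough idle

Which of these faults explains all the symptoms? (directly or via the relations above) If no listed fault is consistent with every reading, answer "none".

Testing each hypothesis:
(A) blown head gasket — stalling under load ✓; vibration at speed ✓; misfire codes ✓; burning smell ✗; knocking noise ✓; rough idle ✓
(B) cracked intake manifold — stalling under load ✓; vibration at speed ✓; misfire codes ✗; burning smell ✓; knocking noise ✓; rough idle ✓
(C) seized caliper — does not account for vibration at speed, misfire codes
(D) faulty oxygen sensor — accounts for every observation (stalling under load via misfire codes → exhaust lean → stalling under load)
(D) is the only candidate with no mismatches.

D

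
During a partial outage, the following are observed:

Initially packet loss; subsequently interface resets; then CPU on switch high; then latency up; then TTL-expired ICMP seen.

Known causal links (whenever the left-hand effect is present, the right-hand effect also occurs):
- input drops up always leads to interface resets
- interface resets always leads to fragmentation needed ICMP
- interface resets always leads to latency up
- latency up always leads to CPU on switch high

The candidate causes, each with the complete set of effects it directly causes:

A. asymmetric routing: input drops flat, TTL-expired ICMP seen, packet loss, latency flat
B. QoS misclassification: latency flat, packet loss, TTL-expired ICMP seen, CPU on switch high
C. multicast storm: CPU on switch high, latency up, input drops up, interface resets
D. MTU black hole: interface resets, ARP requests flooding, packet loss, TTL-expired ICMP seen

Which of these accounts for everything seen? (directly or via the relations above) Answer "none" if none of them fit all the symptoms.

D

Testing each hypothesis:
(A) asymmetric routing — packet loss ✓; interface resets ✗; CPU on switch high ✗; latency up ✗; TTL-expired ICMP seen ✓
(B) QoS misclassification — packet loss ✓; interface resets ✗; CPU on switch high ✓; latency up ✗; TTL-expired ICMP seen ✓
(C) multicast storm — packet loss ✗; interface resets ✓; CPU on switch high ✓; latency up ✓; TTL-expired ICMP seen ✗
(D) MTU black hole — accounts for every observation (CPU on switch high via interface resets → latency up → CPU on switch high)
(D) is the only candidate with no mismatches.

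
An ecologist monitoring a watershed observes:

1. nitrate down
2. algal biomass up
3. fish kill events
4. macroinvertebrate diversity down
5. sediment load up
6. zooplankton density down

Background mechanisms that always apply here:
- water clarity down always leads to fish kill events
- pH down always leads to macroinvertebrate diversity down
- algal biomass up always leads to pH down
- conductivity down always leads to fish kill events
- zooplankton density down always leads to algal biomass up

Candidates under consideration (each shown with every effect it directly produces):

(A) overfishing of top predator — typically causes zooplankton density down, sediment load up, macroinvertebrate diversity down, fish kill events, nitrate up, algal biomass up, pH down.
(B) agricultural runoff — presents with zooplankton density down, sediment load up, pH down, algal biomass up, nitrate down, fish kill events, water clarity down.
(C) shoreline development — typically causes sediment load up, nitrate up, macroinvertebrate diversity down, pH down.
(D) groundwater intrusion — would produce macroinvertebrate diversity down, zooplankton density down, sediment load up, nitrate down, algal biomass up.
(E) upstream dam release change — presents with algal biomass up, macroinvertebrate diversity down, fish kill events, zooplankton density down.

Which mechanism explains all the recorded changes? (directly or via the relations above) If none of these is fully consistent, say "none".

Checking each candidate against the observations:
(A) overfishing of top predator — nitrate down miss; algal biomass up match; fish kill events match; macroinvertebrate diversity down match; sediment load up match; zooplankton density down match
(B) agricultural runoff — accounts for every observation (macroinvertebrate diversity down via pH down → macroinvertebrate diversity down)
(C) shoreline development — nitrate down miss; algal biomass up miss; fish kill events miss; macroinvertebrate diversity down match; sediment load up match; zooplankton density down miss
(D) groundwater intrusion — nitrate down match; algal biomass up match; fish kill events miss; macroinvertebrate diversity down match; sediment load up match; zooplankton density down match
(E) upstream dam release change — nitrate down miss; algal biomass up match; fish kill events match; macroinvertebrate diversity down match; sediment load up miss; zooplankton density down match
(B) alone accounts for all the evidence.

B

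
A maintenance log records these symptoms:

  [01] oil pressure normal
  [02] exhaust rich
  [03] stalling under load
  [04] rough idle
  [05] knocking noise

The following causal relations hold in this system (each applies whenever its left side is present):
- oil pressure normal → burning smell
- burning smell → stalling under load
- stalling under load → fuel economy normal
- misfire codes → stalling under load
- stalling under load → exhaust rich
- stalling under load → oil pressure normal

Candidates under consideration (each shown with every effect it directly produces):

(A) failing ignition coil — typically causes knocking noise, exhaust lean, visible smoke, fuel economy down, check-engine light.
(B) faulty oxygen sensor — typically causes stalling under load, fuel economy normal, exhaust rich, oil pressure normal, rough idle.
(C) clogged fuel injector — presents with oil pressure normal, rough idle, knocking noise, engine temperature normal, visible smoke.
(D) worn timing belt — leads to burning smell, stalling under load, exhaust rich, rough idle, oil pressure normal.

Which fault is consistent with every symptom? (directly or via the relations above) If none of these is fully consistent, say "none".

C

For each candidate, compare predicted effects to what was observed:
(A) failing ignition coil — oil pressure normal miss; exhaust rich miss; stalling under load miss; rough idle miss; knocking noise match
(B) faulty oxygen sensor — does not account for knocking noise
(C) clogged fuel injector — accounts for every observation (exhaust rich via oil pressure normal → burning smell → stalling under load → exhaust rich)
(D) worn timing belt — oil pressure normal match; exhaust rich match; stalling under load match; rough idle match; knocking noise miss
Only (C) is consistent with every observation.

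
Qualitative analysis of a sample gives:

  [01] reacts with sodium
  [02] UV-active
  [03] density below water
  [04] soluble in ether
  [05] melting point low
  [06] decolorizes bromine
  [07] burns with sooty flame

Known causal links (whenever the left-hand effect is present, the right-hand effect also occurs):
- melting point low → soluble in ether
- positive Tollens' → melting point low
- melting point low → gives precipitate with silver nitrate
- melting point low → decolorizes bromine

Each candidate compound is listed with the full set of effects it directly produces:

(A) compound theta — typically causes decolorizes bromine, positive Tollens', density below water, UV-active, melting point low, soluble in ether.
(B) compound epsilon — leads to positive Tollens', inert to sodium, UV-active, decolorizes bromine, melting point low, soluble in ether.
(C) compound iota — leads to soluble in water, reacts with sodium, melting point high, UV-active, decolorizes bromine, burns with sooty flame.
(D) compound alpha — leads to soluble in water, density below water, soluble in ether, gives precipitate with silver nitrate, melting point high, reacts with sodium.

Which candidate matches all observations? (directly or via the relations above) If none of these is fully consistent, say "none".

Checking each candidate against the observations:
(A) compound theta — reacts with sodium miss; UV-active match; density below water match; soluble in ether match; melting point low match; decolorizes bromine match; burns with sooty flame miss
(B) compound epsilon — fails on reacts with sodium, density below water, burns with sooty flame (predicts inert to sodium, not reacts with sodium)
(C) compound iota — reacts with sodium match; UV-active match; density below water miss; soluble in ether miss; melting point low miss; decolorizes bromine match; burns with sooty flame match
(D) compound alpha — fails on UV-active, melting point low, decolorizes bromine, burns with sooty flame (predicts melting point high, not melting point low)
Every candidate fails on at least one observation.

none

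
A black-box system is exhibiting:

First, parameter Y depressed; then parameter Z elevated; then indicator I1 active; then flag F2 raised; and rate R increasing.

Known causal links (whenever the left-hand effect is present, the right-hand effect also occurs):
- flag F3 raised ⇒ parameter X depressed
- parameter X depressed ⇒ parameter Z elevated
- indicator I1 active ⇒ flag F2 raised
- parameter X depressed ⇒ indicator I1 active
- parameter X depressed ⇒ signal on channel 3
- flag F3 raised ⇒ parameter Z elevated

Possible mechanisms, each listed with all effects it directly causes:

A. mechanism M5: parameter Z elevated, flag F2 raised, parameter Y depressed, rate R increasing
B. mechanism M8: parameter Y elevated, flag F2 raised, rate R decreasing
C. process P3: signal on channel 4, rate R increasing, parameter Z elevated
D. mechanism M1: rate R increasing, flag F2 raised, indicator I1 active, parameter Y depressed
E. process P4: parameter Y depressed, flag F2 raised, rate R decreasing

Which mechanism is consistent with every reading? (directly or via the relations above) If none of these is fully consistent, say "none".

Checking each candidate against the observations:
(A) mechanism M5 — does not account for indicator I1 active
(B) mechanism M8 — parameter Y depressed miss; parameter Z elevated miss; indicator I1 active miss; flag F2 raised match; rate R increasing miss
(C) process P3 — parameter Y depressed miss; parameter Z elevated match; indicator I1 active miss; flag F2 raised miss; rate R increasing match
(D) mechanism M1 — parameter Y depressed match; parameter Z elevated miss; indicator I1 active match; flag F2 raised match; rate R increasing match
(E) process P4 — fails on parameter Z elevated, indicator I1 active, rate R increasing (predicts rate R decreasing, not rate R increasing)
No candidate is consistent with all observations.

none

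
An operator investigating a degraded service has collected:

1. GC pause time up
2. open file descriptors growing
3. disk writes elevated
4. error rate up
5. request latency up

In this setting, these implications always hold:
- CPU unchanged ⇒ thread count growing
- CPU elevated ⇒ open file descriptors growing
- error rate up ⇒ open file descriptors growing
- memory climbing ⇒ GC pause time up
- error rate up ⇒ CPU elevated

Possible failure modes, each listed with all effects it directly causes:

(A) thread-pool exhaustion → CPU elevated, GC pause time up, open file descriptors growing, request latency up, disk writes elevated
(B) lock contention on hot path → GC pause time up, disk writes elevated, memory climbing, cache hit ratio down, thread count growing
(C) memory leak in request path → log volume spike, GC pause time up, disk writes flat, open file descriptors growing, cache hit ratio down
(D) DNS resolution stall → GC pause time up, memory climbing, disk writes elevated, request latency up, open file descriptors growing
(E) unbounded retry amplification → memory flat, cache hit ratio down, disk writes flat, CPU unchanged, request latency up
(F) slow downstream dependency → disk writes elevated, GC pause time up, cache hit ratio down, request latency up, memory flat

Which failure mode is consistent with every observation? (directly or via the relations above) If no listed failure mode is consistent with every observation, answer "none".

none

Checking each candidate against the observations:
(A) thread-pool exhaustion — GC pause time up +; open file descriptors growing +; disk writes elevated +; error rate up -; request latency up +
(B) lock contention on hot path — GC pause time up +; open file descriptors growing -; disk writes elevated +; error rate up -; request latency up -
(C) memory leak in request path — fails on disk writes elevated, error rate up, request latency up (predicts disk writes flat, not disk writes elevated)
(D) DNS resolution stall — does not account for error rate up
(E) unbounded retry amplification — GC pause time up -; open file descriptors growing -; disk writes elevated -; error rate up -; request latency up +
(F) slow downstream dependency — GC pause time up +; open file descriptors growing -; disk writes elevated +; error rate up -; request latency up +
None of the listed candidates fits everything.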